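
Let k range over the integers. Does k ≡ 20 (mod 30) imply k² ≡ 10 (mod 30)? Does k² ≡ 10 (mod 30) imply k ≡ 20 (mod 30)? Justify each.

[⇒] Suppose k ≡ 20 (mod 30). Write k = 30j + 20. Then (30j + 20)² = 900j² + 1200j + 400 = 30(30j² + 40j + 13) + 10, so k² ≡ 10 (mod 30).

[⇐] This fails: take k = 10. Then 10² = 100 ≡ 10 (mod 30), yet 10 ≡ 10 (mod 30), not 20.

Only the forward implication holds.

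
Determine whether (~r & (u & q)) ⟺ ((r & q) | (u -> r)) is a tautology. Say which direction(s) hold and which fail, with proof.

(⟹) This fails. Under q = T, u = T, r = F, the left side is true but the right side is false.

(⟸) This fails. Under q = F, u = F, r = F, the left side is false but the right side is true.

(⇒) fails and (⇐) fails.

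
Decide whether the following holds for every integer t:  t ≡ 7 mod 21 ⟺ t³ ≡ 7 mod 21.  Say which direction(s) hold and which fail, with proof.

Equivalent; both directions hold.

(⇐) Suppose t³ ≡ 7 (mod 21). The only residue r in {0, …, 20} with r³ ≡ 7 (mod 21) is r = 7, so t ≡ 7 (mod 21).

(⇒) Suppose t ≡ 7 mod 21. Write t = 21j + 7. Then (21j + 7)³ = 9261j³ + 9261j² + 3087j + 343 = 21(441j³ + 441j² + 147j + 16) + 7, so t³ ≡ 7 (mod 21).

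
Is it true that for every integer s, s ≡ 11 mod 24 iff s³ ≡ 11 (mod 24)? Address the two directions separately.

Forward direction. Suppose s ≡ 11 mod 24. Write s = 24j + 11. Then (24j + 11)³ = 13824j³ + 19008j² + 8712j + 1331 = 24(576j³ + 792j² + 363j + 55) + 11, so s³ ≡ 11 (mod 24).

Converse. Suppose s³ ≡ 11 (mod 24). The only residue r in {0, …, 23} with r³ ≡ 11 (mod 24) is r = 11, so s ≡ 11 (mod 24).

Equivalent; both directions hold.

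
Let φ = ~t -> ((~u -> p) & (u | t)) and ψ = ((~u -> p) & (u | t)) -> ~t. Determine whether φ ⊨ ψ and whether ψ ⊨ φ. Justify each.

(⇒) This fails. Under p = T, t = T, u = F, the left side is true but the right side is false.

(⇐) This fails. Under p = F, t = F, u = F, the left side is false but the right side is true.

(⇒) fails and (⇐) fails.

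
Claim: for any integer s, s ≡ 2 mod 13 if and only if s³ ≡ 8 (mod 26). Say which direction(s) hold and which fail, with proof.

[⇒] This fails: take s = 15. Then 15 ≡ 2 (mod 13), but 15³ = 3375 ≡ 21 (mod 26), not 8.

[⇐] This fails: take s = 6. Then 6³ = 216 ≡ 8 (mod 26), yet 6 ≡ 6 (mod 13), not 2.

(⇒) fails and (⇐) fails.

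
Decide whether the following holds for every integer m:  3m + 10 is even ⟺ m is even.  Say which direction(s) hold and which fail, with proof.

Forward direction. Suppose 3m + 10 is even. Since 3 is odd, 3m and m have the same parity, so 3m + 10 ≡ m + 10 (mod 2). As 10 is even, 3m + 10 is even exactly when m is even. Thus m is even.

Converse. Suppose m is even; write m = 2j. Then 3m + 10 = 3·(2j) + 10 = 2·3j + 10, which is even.

Both implications hold.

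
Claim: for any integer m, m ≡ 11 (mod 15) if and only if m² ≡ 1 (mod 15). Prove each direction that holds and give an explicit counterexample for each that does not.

Not equivalent: only (⇒) holds.

(⇒) Suppose m ≡ 11 (mod 15). Write m = 15j + 11. Then (15j + 11)² = 225j² + 330j + 121 = 15(15j² + 22j + 8) + 1, so m² ≡ 1 (mod 15).

(⇐) This fails: take m = 1. Then 1² = 1 ≡ 1 (mod 15), yet 1 ≡ 1 (mod 15), not 11.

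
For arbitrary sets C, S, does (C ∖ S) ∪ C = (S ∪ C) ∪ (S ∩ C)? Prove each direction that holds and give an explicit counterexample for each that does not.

Only the forward inclusion holds.

Forward inclusion. Let x ∈ (C ∖ S) ∪ C. Then either x ∈ C and x ∉ S; or x ∈ C ∩ S. In each case x ∈ (S ∪ C) ∪ (S ∩ C), so (C ∖ S) ∪ C ⊆ (S ∪ C) ∪ (S ∩ C).

Reverse inclusion. This inclusion fails. Take C = ∅, S = {1}; then 1 ∈ (S ∪ C) ∪ (S ∩ C) but 1 ∉ (C ∖ S) ∪ C.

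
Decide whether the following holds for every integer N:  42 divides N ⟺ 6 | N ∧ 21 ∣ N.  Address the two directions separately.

Both implications hold.

(⇒) If 42 ∣ N, write N = 42q. Since 42 = 7·6, N = 6·(7q), so 6 ∣ N; and since 42 = 2·21, N = 21·(2q), so 21 ∣ N.

(⇐) Suppose 6 ∣ N and 21 ∣ N. Any common multiple of 6 and 21 is a multiple of their lcm; here lcm(6, 21) = 6·21/gcd(6, 21) = 126/3 = 42, so 42 ∣ N.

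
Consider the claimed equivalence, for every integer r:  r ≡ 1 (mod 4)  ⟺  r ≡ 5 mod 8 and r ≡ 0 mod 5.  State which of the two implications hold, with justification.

(⇒) fails; (⇐) holds.

(⟹) This fails: r = 1 gives 1 ≡ 1 (mod 4) but 1 ≡ 1 (mod 8), so the conjunction on the right does not hold.

(⟸) Conversely, if r ≡ 5 (mod 8) and r ≡ 0 (mod 5), then by the Chinese remainder theorem r ≡ 5 (mod 40). Since 5 ≡ 1 (mod 4) and 4 ∣ 40, we get r ≡ 1 (mod 4).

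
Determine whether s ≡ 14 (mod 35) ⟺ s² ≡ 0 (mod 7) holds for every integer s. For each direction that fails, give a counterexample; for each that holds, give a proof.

(⇒) Suppose s ≡ 14 (mod 35). Then s² ≡ 14² = 196 (mod 35), and since 7 ∣ 35, also s² ≡ 0 (mod 7).

(⇐) This fails: take s = 0. Then 0² = 0 ≡ 0 (mod 7), yet 0 ≡ 0 (mod 35), not 14.

(⇒) holds; (⇐) fails.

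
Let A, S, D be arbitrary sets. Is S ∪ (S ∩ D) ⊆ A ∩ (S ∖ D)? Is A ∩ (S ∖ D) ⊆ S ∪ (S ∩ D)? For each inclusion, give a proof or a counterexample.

Reverse inclusion. Let x ∈ A ∩ (S ∖ D). Then x ∈ A ∩ S and x ∉ D, from which x ∈ S ∪ (S ∩ D).

Forward inclusion. This inclusion fails. Take A = ∅, S = {1}, D = ∅; then 1 ∈ S ∪ (S ∩ D) but 1 ∉ A ∩ (S ∖ D).

Only the reverse inclusion holds.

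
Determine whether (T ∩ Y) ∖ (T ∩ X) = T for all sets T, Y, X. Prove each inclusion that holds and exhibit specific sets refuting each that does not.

Only the forward inclusion holds.

Forward inclusion. Let x ∈ (T ∩ Y) ∖ (T ∩ X). Then x ∈ T ∩ Y and x ∉ X, from which x ∈ T.

Reverse inclusion. This inclusion fails. Take T = {1}, Y = ∅, X = ∅; then 1 ∈ T but 1 ∉ (T ∩ Y) ∖ (T ∩ X).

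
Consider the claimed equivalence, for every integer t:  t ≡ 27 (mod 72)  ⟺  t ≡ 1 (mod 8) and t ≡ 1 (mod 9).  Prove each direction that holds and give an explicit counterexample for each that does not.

Both directions fail.

(⇒) This fails: t = 27 gives 27 ≡ 27 (mod 72) but 27 ≡ 3 (mod 8), so the conjunction on the right does not hold.

(⇐) This fails: t = 1 satisfies both congruences on the right (1 ≡ 1 mod 8 and 1 ≡ 1 mod 9) yet 1 ≡ 1 (mod 72), not 27.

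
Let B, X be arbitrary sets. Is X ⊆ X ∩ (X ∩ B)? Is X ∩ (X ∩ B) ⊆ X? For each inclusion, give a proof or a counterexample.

(⊆) This inclusion fails. Take B = ∅, X = {1}; then 1 ∈ X but 1 ∉ X ∩ (X ∩ B).

(⊇) Let x ∈ X ∩ (X ∩ B). Then x ∈ B ∩ X, from which x ∈ X.

Only the reverse inclusion holds.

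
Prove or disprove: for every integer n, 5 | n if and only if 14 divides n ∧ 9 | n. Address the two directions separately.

(⟹) This fails: take n = 5. Certainly 5 ∣ 5, but 14 ∤ 5.

(⟸) This fails: take n = 126. Both 14 ∣ 126 and 9 ∣ 126, yet 126 is not a multiple of 5 (since 126 = 25·5 + 1), so 5 ∤ 126.

Both directions fail.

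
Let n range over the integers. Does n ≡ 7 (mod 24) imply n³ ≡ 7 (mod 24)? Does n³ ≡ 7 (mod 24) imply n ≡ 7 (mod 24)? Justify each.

Forward direction. Suppose n ≡ 7 (mod 24). Write n = 24j + 7. Then (24j + 7)³ = 13824j³ + 12096j² + 3528j + 343 = 24(576j³ + 504j² + 147j + 14) + 7, so n³ ≡ 7 (mod 24).

Converse. Suppose n³ ≡ 7 (mod 24). The only residue r in {0, …, 23} with r³ ≡ 7 (mod 24) is r = 7, so n ≡ 7 (mod 24).

Both implications hold.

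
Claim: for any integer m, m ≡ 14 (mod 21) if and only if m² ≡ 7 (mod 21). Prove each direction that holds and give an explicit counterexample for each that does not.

(⇒) holds; (⇐) fails.

(→) Suppose m ≡ 14 (mod 21). Write m = 21j + 14. Then (21j + 14)² = 441j² + 588j + 196 = 21(21j² + 28j + 9) + 7, so m² ≡ 7 (mod 21).

(←) This fails: take m = 7. Then 7² = 49 ≡ 7 (mod 21), yet 7 ≡ 7 (mod 21), not 14.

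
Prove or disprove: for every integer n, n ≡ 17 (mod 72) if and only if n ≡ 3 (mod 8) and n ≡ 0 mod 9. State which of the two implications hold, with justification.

(⇒) fails and (⇐) fails.

(⟹) This fails: n = 17 gives 17 ≡ 17 (mod 72) but 17 ≡ 1 (mod 8), so the conjunction on the right does not hold.

(⟸) This fails: n = 27 satisfies both congruences on the right (27 ≡ 3 mod 8 and 27 ≡ 0 mod 9) yet 27 ≡ 27 (mod 72), not 17.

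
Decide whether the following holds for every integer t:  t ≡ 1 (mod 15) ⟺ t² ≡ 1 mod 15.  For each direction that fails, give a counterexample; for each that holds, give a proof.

Converse. This fails: take t = 4. Then 4² = 16 ≡ 1 (mod 15), yet 4 ≡ 4 (mod 15), not 1.

Forward direction. Suppose t ≡ 1 (mod 15). Write t = 15j + 1. Then (15j + 1)² = 225j² + 30j + 1 = 15(15j² + 2j) + 1, so t² ≡ 1 (mod 15).

Only the forward implication holds.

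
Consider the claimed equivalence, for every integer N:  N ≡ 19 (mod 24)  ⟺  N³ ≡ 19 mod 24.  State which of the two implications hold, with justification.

(⇒) Suppose N ≡ 19 (mod 24). Write N = 24j + 19. Then (24j + 19)³ = 13824j³ + 32832j² + 25992j + 6859 = 24(576j³ + 1368j² + 1083j + 285) + 19, so N³ ≡ 19 (mod 24).

(⇐) Conversely, suppose N³ ≡ 19 (mod 24). The only residue r in {0, …, 23} with r³ ≡ 19 (mod 24) is r = 19, so N ≡ 19 (mod 24).

Both directions hold.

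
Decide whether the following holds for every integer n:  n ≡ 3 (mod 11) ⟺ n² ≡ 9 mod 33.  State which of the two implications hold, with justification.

Both directions fail.

[⇒] This fails: take n = 14. Then 14 ≡ 3 (mod 11), but 14² = 196 ≡ 31 (mod 33), not 9.

[⇐] This fails: take n = 30. Then 30² = 900 ≡ 9 (mod 33), yet 30 ≡ 8 (mod 11), not 3.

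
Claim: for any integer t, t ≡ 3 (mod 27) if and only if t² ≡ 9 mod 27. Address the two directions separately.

Only the forward direction holds.

Forward direction. Suppose t ≡ 3 (mod 27). Write t = 27j + 3. Then (27j + 3)² = 729j² + 162j + 9 = 27(27j² + 6j) + 9, so t² ≡ 9 (mod 27).

Converse. This fails: take t = 6. Then 6² = 36 ≡ 9 (mod 27), yet 6 ≡ 6 (mod 27), not 3.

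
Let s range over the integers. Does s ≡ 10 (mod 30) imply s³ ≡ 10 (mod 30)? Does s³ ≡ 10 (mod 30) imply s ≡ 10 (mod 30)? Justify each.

Both directions hold.

(→) Suppose s ≡ 10 (mod 30). Write s = 30j + 10. Then (30j + 10)³ = 27000j³ + 27000j² + 9000j + 1000 = 30(900j³ + 900j² + 300j + 33) + 10, so s³ ≡ 10 (mod 30).

(←) Conversely, suppose s³ ≡ 10 (mod 30). The only residue r in {0, …, 29} with r³ ≡ 10 (mod 30) is r = 10, so s ≡ 10 (mod 30).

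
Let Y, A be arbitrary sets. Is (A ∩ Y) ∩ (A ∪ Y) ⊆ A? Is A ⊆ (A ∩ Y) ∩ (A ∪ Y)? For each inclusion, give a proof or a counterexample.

Only the forward inclusion holds.

(⊆) Let x ∈ (A ∩ Y) ∩ (A ∪ Y). Then x ∈ Y ∩ A, from which x ∈ A.

(⊇) This inclusion fails. Take Y = ∅, A = {1}; then 1 ∈ A but 1 ∉ (A ∩ Y) ∩ (A ∪ Y).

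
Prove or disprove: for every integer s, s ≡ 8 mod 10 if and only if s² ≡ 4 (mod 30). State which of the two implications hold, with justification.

(⇒) This fails: take s = 18. Then 18 ≡ 8 (mod 10), but 18² = 324 ≡ 24 (mod 30), not 4.

(⇐) This fails: take s = 2. Then 2² = 4 ≡ 4 (mod 30), yet 2 ≡ 2 (mod 10), not 8.

(⇒) fails and (⇐) fails.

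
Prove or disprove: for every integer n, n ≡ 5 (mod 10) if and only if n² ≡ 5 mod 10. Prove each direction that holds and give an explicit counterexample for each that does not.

Both directions hold; the statement is true.

[⇒] Suppose n ≡ 5 (mod 10). Write n = 10j + 5. Then (10j + 5)² = 100j² + 100j + 25 = 10(10j² + 10j + 2) + 5, so n² ≡ 5 (mod 10).

[⇐] For the converse, argue contrapositively. If n ≢ 5 (mod 10), then n is congruent to one of 0, 1, 2, 3, 4, 6, 7, 8, 9 modulo 10, and these give n² ≡ 0, 1, 4, 9, 6, 6, 9, 4, 1 respectively — never 5.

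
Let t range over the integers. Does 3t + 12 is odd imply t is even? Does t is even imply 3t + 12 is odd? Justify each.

Both directions fail.

Forward direction. This fails: t = 5 gives 3t + 12 = 27, which is odd, but 5 is odd, not even.

Converse. This also fails: t = 6 is even, but 3t + 12 = 30 is even, not odd.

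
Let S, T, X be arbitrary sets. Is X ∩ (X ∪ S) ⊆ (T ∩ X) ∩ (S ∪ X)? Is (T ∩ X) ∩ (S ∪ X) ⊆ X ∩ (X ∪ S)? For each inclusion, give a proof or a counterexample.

(⊆) This inclusion fails. Take S = ∅, T = ∅, X = {1}; then 1 ∈ X ∩ (X ∪ S) but 1 ∉ (T ∩ X) ∩ (S ∪ X).

(⊇) Let x ∈ (T ∩ X) ∩ (S ∪ X). Then either x ∈ T ∩ X and x ∉ S; or x ∈ S ∩ T ∩ X. In each case x ∈ X ∩ (X ∪ S), so (T ∩ X) ∩ (S ∪ X) ⊆ X ∩ (X ∪ S).

(⊆) fails; (⊇) holds.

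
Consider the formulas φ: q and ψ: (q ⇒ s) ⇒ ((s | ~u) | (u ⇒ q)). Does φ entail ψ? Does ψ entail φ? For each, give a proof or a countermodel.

Not equivalent: only (⇒) holds.

(⟸) This fails. Under q = F, s = F, u = F, the left side is false but the right side is true.

(⟹) Assume the antecedent. If q is true, (q ⇒ s) ⇒ ((s | ~u) | (u ⇒ q)) reduces to true regardless of the other variables. If q is false, the antecedent cannot hold. Either way (q ⇒ s) ⇒ ((s | ~u) | (u ⇒ q)) holds.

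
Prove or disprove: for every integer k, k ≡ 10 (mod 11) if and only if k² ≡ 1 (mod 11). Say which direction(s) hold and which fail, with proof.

Only the forward implication holds.

(→) Suppose k ≡ 10 (mod 11). Write k = 11j + 10. Then (11j + 10)² = 121j² + 220j + 100 = 11(11j² + 20j + 9) + 1, so k² ≡ 1 (mod 11).

(←) This fails: take k = 1. Then 1² = 1 ≡ 1 (mod 11), yet 1 ≡ 1 (mod 11), not 10.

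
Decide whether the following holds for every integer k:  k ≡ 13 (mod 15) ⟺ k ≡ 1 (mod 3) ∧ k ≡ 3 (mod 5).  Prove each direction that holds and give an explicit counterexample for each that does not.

Both directions hold.

[⇒] Suppose k ≡ 13 (mod 15); write k = 15j + 13. Since 3 ∣ 15, reducing mod 3 gives k ≡ 13 ≡ 1 (mod 3); since 5 ∣ 15, reducing mod 5 gives k ≡ 13 ≡ 3 (mod 5).

[⇐] Conversely, if k ≡ 1 (mod 3) and k ≡ 3 (mod 5), then by the Chinese remainder theorem k ≡ 13 (mod 15). This is exactly k ≡ 13 (mod 15).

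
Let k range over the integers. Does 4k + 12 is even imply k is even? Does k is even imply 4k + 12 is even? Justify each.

(⟹) This fails: take k = 5. Then 4k + 12 = 32, which is even, yet k = 5 is odd, not even.

(⟸) Suppose k is even. Since 4 is even, 4k is even for every k, so 4k + 12 has the same parity as 12, which is even. Hence 4k + 12 is even.

Only the converse holds.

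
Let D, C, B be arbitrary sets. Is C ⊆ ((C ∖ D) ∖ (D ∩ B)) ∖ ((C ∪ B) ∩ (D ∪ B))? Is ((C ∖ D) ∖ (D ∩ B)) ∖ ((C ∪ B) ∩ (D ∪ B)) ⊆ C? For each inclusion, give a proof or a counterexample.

(⟸) Let x ∈ ((C ∖ D) ∖ (D ∩ B)) ∖ ((C ∪ B) ∩ (D ∪ B)). Then x ∈ C and x ∉ D, B, from which x ∈ C.

(⟹) This inclusion fails. Take D = {1}, C = {1}, B = ∅; then 1 ∈ C but 1 ∉ ((C ∖ D) ∖ (D ∩ B)) ∖ ((C ∪ B) ∩ (D ∪ B)).

(⊆) fails; (⊇) holds.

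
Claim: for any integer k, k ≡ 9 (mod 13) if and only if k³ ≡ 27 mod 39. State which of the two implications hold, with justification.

Neither implication holds.

[⇒] This fails: take k = 22. Then 22 ≡ 9 (mod 13), but 22³ = 10648 ≡ 1 (mod 39), not 27.

[⇐] This fails: take k = 3. Then 3³ = 27 ≡ 27 (mod 39), yet 3 ≡ 3 (mod 13), not 9.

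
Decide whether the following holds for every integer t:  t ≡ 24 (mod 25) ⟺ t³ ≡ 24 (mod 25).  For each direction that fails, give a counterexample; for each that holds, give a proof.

Equivalent; both directions hold.

(←) Suppose t³ ≡ 24 (mod 25). The only residue r in {0, …, 24} with r³ ≡ 24 (mod 25) is r = 24, so t ≡ 24 (mod 25).

(→) Suppose t ≡ 24 (mod 25). Write t = 25j + 24. Then (25j + 24)³ = 15625j³ + 45000j² + 43200j + 13824 = 25(625j³ + 1800j² + 1728j + 552) + 24, so t³ ≡ 24 (mod 25).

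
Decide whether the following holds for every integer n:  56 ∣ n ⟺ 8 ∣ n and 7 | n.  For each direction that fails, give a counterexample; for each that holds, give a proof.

(→) If 56 ∣ n, write n = 56q. Since 56 = 7·8, n = 8·(7q), so 8 ∣ n; and since 56 = 8·7, n = 7·(8q), so 7 ∣ n.

(←) Suppose 8 ∣ n and 7 ∣ n. Any common multiple of 8 and 7 is a multiple of their lcm; here gcd(8, 7) = 1, so lcm(8, 7) = 8·7 = 56, so 56 ∣ n.

Both directions hold; the statement is true.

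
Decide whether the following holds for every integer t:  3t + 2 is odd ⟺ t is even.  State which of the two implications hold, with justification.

Forward direction. This fails: t = 7 gives 3t + 2 = 23, which is odd, but 7 is odd, not even.

Converse. This also fails: t = 6 is even, but 3t + 2 = 20 is even, not odd.

(⇒) fails and (⇐) fails.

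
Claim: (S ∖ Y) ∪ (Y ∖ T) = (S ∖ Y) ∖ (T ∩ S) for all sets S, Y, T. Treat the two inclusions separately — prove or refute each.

(⊆) fails; (⊇) holds.

Forward inclusion. This inclusion fails. Take S = ∅, Y = {1}, T = ∅; then 1 ∈ (S ∖ Y) ∪ (Y ∖ T) but 1 ∉ (S ∖ Y) ∖ (T ∩ S).

Reverse inclusion. Let x ∈ (S ∖ Y) ∖ (T ∩ S). Then x ∈ S and x ∉ Y, T, from which x ∈ (S ∖ Y) ∪ (Y ∖ T).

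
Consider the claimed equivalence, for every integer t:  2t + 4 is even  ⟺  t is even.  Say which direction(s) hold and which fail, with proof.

The forward direction fails; the converse holds.

(→) This fails: take t = 3. Then 2t + 4 = 10, which is even, yet t = 3 is odd, not even.

(←) Suppose t is even. Since 2 is even, 2t is even for every t, so 2t + 4 has the same parity as 4, which is even. Hence 2t + 4 is even.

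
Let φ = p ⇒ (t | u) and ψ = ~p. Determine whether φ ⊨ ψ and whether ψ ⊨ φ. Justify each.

[⇒] This fails. Under t = T, u = F, p = T, the left side is true but the right side is false.

[⇐] Assume the antecedent. If t is true, p ⇒ (t | u) reduces to true regardless of the other variables. If t is false, the antecedent forces (t = F, u = F, p = F) or (t = F, u = T, p = F), and p ⇒ (t | u) holds there. Either way p ⇒ (t | u) holds.

Not equivalent: only (⇐) holds.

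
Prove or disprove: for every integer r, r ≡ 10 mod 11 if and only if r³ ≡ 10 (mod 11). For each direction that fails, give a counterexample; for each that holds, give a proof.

Equivalent; both directions hold.

(⟸) For the converse, argue contrapositively. If r ≢ 10 (mod 11), then r is congruent to one of 0, 1, 2, 3, 4, 5, 6, 7, 8, 9 modulo 11, and these give r³ ≡ 0, 1, 8, 5, 9, 4, 7, 2, 6, 3 respectively — never 10.

(⟹) Suppose r ≡ 10 mod 11. Write r = 11j + 10. Then (11j + 10)³ = 1331j³ + 3630j² + 3300j + 1000 = 11(121j³ + 330j² + 300j + 90) + 10, so r³ ≡ 10 (mod 11).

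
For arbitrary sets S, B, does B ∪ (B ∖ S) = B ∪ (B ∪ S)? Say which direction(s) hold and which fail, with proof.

The sets are not equal: only the forward inclusion holds.

Forward inclusion. Let x ∈ B ∪ (B ∖ S). Then either x ∈ B and x ∉ S; or x ∈ S ∩ B. In each case x ∈ B ∪ (B ∪ S), so B ∪ (B ∖ S) ⊆ B ∪ (B ∪ S).

Reverse inclusion. This inclusion fails. Take S = {1}, B = ∅; then 1 ∈ B ∪ (B ∪ S) but 1 ∉ B ∪ (B ∖ S).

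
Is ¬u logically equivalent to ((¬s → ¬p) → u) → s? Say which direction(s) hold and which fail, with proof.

[⇒] This fails. Under p = T, s = F, u = F, the left side is true but the right side is false.

[⇐] This fails. Under p = F, s = T, u = T, the left side is false but the right side is true.

Both directions fail.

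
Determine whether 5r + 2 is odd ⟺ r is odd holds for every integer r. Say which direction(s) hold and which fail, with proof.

(⇒) Suppose 5r + 2 is odd. Since 5 is odd, 5r and r have the same parity, so 5r + 2 ≡ r + 2 (mod 2). As 2 is even, 5r + 2 is odd exactly when r is odd. Thus r is odd.

(⇐) Conversely, suppose r is odd; write r = 2j + 1. Then 5r + 2 = 5·(2j + 1) + 2 = 2·5j + 7, which is odd.

Both directions hold; the statement is true.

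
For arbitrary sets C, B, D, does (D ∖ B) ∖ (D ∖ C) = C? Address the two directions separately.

(⊆) holds; (⊇) fails.

(⟹) Let x ∈ (D ∖ B) ∖ (D ∖ C). Then x ∈ C ∩ D and x ∉ B, from which x ∈ C.

(⟸) This inclusion fails. Take C = {1}, B = ∅, D = ∅; then 1 ∈ C but 1 ∉ (D ∖ B) ∖ (D ∖ C).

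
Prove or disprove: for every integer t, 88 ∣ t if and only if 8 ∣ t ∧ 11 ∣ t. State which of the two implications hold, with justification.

Converse. Suppose 8 ∣ t and 11 ∣ t. Any common multiple of 8 and 11 is a multiple of their lcm; here gcd(8, 11) = 1, so lcm(8, 11) = 8·11 = 88, so 88 ∣ t.

Forward direction. If 88 ∣ t, write t = 88q. Since 88 = 11·8, t = 8·(11q), so 8 ∣ t; and since 88 = 8·11, t = 11·(8q), so 11 ∣ t.

Both implications hold.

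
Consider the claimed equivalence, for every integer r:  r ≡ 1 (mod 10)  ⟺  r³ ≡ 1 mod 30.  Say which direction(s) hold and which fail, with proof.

(⇒) This fails: take r = 11. Then 11 ≡ 1 (mod 10), but 11³ = 1331 ≡ 11 (mod 30), not 1.

(⇐) Conversely, the residues r modulo 30 with r³ ≡ 1 (mod 30) are exactly {1}, and each is ≡ 1 (mod 10).

The forward direction fails; the converse holds.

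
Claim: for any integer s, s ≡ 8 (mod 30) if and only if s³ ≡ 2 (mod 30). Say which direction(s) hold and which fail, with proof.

Equivalent; both directions hold.

Forward direction. Suppose s ≡ 8 (mod 30). Write s = 30j + 8. Then (30j + 8)³ = 27000j³ + 21600j² + 5760j + 512 = 30(900j³ + 720j² + 192j + 17) + 2, so s³ ≡ 2 (mod 30).

Converse. Suppose s³ ≡ 2 (mod 30). The only residue r in {0, …, 29} with r³ ≡ 2 (mod 30) is r = 8, so s ≡ 8 (mod 30).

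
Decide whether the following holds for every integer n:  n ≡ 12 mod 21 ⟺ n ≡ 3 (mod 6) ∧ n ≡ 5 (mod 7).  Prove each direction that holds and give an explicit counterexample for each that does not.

The forward direction fails; the converse holds.

(⟹) This fails: n = 12 gives 12 ≡ 12 (mod 21) but 12 ≡ 0 (mod 6), so the conjunction on the right does not hold.

(⟸) Conversely, if n ≡ 3 (mod 6) and n ≡ 5 (mod 7), then by the Chinese remainder theorem n ≡ 33 (mod 42). Since 33 ≡ 12 (mod 21) and 21 ∣ 42, we get n ≡ 12 (mod 21).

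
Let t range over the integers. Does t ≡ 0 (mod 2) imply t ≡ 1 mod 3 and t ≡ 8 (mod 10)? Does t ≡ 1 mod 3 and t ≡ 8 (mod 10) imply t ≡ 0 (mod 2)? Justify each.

(⇒) fails; (⇐) holds.

(→) This fails: t = 0 gives 0 ≡ 0 (mod 2) but 0 ≡ 0 (mod 3), so the conjunction on the right does not hold.

(←) Conversely, if t ≡ 1 (mod 3) and t ≡ 8 (mod 10), then by the Chinese remainder theorem t ≡ 28 (mod 30). Since 28 ≡ 0 (mod 2) and 2 ∣ 30, we get t ≡ 0 (mod 2).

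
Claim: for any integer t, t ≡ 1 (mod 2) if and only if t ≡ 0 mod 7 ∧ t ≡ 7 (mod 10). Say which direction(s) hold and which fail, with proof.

The forward direction fails; the converse holds.

(⇒) This fails: t = 1 gives 1 ≡ 1 (mod 2) but 1 ≡ 1 (mod 7), so the conjunction on the right does not hold.

(⇐) Conversely, if t ≡ 0 (mod 7) and t ≡ 7 (mod 10), then by the Chinese remainder theorem t ≡ 7 (mod 70). Since 7 ≡ 1 (mod 2) and 2 ∣ 70, we get t ≡ 1 (mod 2).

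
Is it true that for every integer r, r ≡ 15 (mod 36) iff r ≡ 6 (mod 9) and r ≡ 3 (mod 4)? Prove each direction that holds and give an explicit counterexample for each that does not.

The biconditional holds.

[⇒] Suppose r ≡ 15 (mod 36); write r = 36j + 15. Since 9 ∣ 36, reducing mod 9 gives r ≡ 15 ≡ 6 (mod 9); since 4 ∣ 36, reducing mod 4 gives r ≡ 15 ≡ 3 (mod 4).

[⇐] Conversely, if r ≡ 6 (mod 9) and r ≡ 3 (mod 4), then by the Chinese remainder theorem r ≡ 15 (mod 36). This is exactly r ≡ 15 (mod 36).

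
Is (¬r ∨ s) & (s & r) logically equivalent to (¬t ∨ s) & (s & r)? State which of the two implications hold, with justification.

[⇒] Assume the antecedent. If r is true, the antecedent forces (r = T, s = T, t = F) or (r = T, s = T, t = T), and (¬t ∨ s) & (s & r) holds there. If r is false, the antecedent cannot hold. Either way (¬t ∨ s) & (s & r) holds.

[⇐] Assume the antecedent. If r is true, the antecedent forces (r = T, s = T, t = F) or (r = T, s = T, t = T), and (¬r ∨ s) & (s & r) holds there. If r is false, the antecedent cannot hold. Either way (¬r ∨ s) & (s & r) holds.

Both directions hold; the statement is true.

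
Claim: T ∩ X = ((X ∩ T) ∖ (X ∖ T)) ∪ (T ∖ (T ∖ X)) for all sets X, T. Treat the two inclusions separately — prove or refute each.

The two sets are equal.

(⟹) Let x ∈ T ∩ X. Then x ∈ X ∩ T, from which x ∈ ((X ∩ T) ∖ (X ∖ T)) ∪ (T ∖ (T ∖ X)).

(⟸) Let x ∈ ((X ∩ T) ∖ (X ∖ T)) ∪ (T ∖ (T ∖ X)). Then x ∈ X ∩ T, from which x ∈ T ∩ X.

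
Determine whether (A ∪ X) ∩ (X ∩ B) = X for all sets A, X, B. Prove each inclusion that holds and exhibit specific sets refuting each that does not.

(⟸) This inclusion fails. Take A = ∅, X = {1}, B = ∅; then 1 ∈ X but 1 ∉ (A ∪ X) ∩ (X ∩ B).

(⟹) Let x ∈ (A ∪ X) ∩ (X ∩ B). Then either x ∈ X ∩ B and x ∉ A; or x ∈ A ∩ X ∩ B. In each case x ∈ X, so (A ∪ X) ∩ (X ∩ B) ⊆ X.

Only the forward inclusion holds.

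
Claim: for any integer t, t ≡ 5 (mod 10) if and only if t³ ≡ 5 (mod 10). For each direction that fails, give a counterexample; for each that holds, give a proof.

Forward direction. Suppose t ≡ 5 (mod 10). Write t = 10j + 5. Then (10j + 5)³ = 1000j³ + 1500j² + 750j + 125 = 10(100j³ + 150j² + 75j + 12) + 5, so t³ ≡ 5 (mod 10).

Converse. For the converse, argue contrapositively. If t ≢ 5 (mod 10), then t is congruent to one of 0, 1, 2, 3, 4, 6, 7, 8, 9 modulo 10, and these give t³ ≡ 0, 1, 8, 7, 4, 6, 3, 2, 9 respectively — never 5.

Equivalent; both directions hold.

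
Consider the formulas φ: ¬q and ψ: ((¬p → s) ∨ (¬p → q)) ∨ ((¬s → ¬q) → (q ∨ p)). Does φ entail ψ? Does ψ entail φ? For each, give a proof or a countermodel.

[⇒] This fails. Under p = F, q = F, s = F, the left side is true but the right side is false.

[⇐] This fails. Under p = F, q = T, s = F, the left side is false but the right side is true.

Neither implication holds.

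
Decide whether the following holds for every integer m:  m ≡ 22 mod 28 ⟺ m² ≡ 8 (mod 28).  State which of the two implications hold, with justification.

Only the forward implication holds.

Forward direction. Suppose m ≡ 22 mod 28. Write m = 28j + 22. Then (28j + 22)² = 784j² + 1232j + 484 = 28(28j² + 44j + 17) + 8, so m² ≡ 8 (mod 28).

Converse. This fails: take m = 6. Then 6² = 36 ≡ 8 (mod 28), yet 6 ≡ 6 (mod 28), not 22.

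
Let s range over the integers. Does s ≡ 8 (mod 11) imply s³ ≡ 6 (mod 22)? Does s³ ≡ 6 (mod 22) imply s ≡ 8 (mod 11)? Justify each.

(⟹) This fails: take s = 19. Then 19 ≡ 8 (mod 11), but 19³ = 6859 ≡ 17 (mod 22), not 6.

(⟸) Conversely, the residues r modulo 22 with r³ ≡ 6 (mod 22) are exactly {8}, and each is ≡ 8 (mod 11).

Not equivalent: only (⇐) holds.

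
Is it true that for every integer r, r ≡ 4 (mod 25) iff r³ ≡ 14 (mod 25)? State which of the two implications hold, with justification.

Both directions hold; the statement is true.

(→) Suppose r ≡ 4 (mod 25). Write r = 25j + 4. Then (25j + 4)³ = 15625j³ + 7500j² + 1200j + 64 = 25(625j³ + 300j² + 48j + 2) + 14, so r³ ≡ 14 (mod 25).

(←) Conversely, suppose r³ ≡ 14 (mod 25). The only residue r in {0, …, 24} with r³ ≡ 14 (mod 25) is r = 4, so r ≡ 4 (mod 25).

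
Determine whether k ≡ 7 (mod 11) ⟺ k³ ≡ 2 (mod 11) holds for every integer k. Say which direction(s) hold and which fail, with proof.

Both implications hold.

(→) Suppose k ≡ 7 (mod 11). Write k = 11j + 7. Then (11j + 7)³ = 1331j³ + 2541j² + 1617j + 343 = 11(121j³ + 231j² + 147j + 31) + 2, so k³ ≡ 2 (mod 11).

(←) For the converse, argue contrapositively. If k ≢ 7 (mod 11), then k is congruent to one of 0, 1, 2, 3, 4, 5, 6, 8, 9, 10 modulo 11, and these give k³ ≡ 0, 1, 8, 5, 9, 4, 7, 6, 3, 10 respectively — never 2.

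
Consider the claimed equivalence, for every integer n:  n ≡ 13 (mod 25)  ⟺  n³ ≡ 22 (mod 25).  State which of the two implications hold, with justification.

[⇐] Suppose n³ ≡ 22 (mod 25). The only residue r in {0, …, 24} with r³ ≡ 22 (mod 25) is r = 13, so n ≡ 13 (mod 25).

[⇒] Suppose n ≡ 13 (mod 25). Write n = 25j + 13. Then (25j + 13)³ = 15625j³ + 24375j² + 12675j + 2197 = 25(625j³ + 975j² + 507j + 87) + 22, so n³ ≡ 22 (mod 25).

Both implications hold.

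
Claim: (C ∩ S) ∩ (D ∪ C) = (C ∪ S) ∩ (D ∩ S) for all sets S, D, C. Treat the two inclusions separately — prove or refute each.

Neither inclusion holds.

(⟹) This inclusion fails. Take S = {1}, D = ∅, C = {1}; then 1 ∈ (C ∩ S) ∩ (D ∪ C) but 1 ∉ (C ∪ S) ∩ (D ∩ S).

(⟸) This inclusion fails. Take S = {1}, D = {1}, C = ∅; then 1 ∈ (C ∪ S) ∩ (D ∩ S) but 1 ∉ (C ∩ S) ∩ (D ∪ C).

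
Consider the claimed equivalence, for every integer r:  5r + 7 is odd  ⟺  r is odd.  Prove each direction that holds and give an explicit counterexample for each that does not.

Forward direction. This fails: r = 6 gives 5r + 7 = 37, which is odd, but 6 is even, not odd.

Converse. This also fails: r = 3 is odd, but 5r + 7 = 22 is even, not odd.

(⇒) fails and (⇐) fails.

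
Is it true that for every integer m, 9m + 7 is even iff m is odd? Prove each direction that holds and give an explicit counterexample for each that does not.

(⇒) Suppose 9m + 7 is even. Since 9 is odd, 9m and m have the same parity, so 9m + 7 ≡ m + 7 (mod 2). As 7 is odd, 9m + 7 is even exactly when m is odd. Thus m is odd.

(⇐) Conversely, suppose m is odd; write m = 2j + 1. Then 9m + 7 = 9·(2j + 1) + 7 = 2·9j + 16, which is even.

Both directions hold; the statement is true.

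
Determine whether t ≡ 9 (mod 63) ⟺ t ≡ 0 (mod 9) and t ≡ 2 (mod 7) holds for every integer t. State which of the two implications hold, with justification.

Both directions hold; the statement is true.

[⇒] Suppose t ≡ 9 (mod 63); write t = 63j + 9. Since 9 ∣ 63, reducing mod 9 gives t ≡ 9 ≡ 0 (mod 9); since 7 ∣ 63, reducing mod 7 gives t ≡ 9 ≡ 2 (mod 7).

[⇐] Conversely, if t ≡ 0 (mod 9) and t ≡ 2 (mod 7), then by the Chinese remainder theorem t ≡ 9 (mod 63). This is exactly t ≡ 9 (mod 63).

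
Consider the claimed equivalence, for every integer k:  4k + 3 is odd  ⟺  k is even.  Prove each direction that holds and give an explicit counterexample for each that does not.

Not equivalent: only (⇐) holds.

(⇒) This fails: take k = 5. Then 4k + 3 = 23, which is odd, yet k = 5 is odd, not even.

(⇐) Suppose k is even. Since 4 is even, 4k is even for every k, so 4k + 3 has the same parity as 3, which is odd. Hence 4k + 3 is odd.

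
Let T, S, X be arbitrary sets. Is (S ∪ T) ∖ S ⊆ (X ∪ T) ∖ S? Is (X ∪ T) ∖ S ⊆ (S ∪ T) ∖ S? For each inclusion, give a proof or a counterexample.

(⊆) Let x ∈ (S ∪ T) ∖ S. Then either x ∈ T and x ∉ S, X; or x ∈ T ∩ X and x ∉ S. In each case x ∈ (X ∪ T) ∖ S, so (S ∪ T) ∖ S ⊆ (X ∪ T) ∖ S.

(⊇) This inclusion fails. Take T = ∅, S = ∅, X = {1}; then 1 ∈ (X ∪ T) ∖ S but 1 ∉ (S ∪ T) ∖ S.

Only the forward inclusion holds.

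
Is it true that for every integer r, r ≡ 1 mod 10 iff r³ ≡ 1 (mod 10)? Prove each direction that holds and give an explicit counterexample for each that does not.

(⇐) For the converse, argue contrapositively. If r ≢ 1 (mod 10), then r is congruent to one of 0, 2, 3, 4, 5, 6, 7, 8, 9 modulo 10, and these give r³ ≡ 0, 8, 7, 4, 5, 6, 3, 2, 9 respectively — never 1.

(⇒) Suppose r ≡ 1 mod 10. Write r = 10j + 1. Then (10j + 1)³ = 1000j³ + 300j² + 30j + 1 = 10(100j³ + 30j² + 3j) + 1, so r³ ≡ 1 (mod 10).

The biconditional holds.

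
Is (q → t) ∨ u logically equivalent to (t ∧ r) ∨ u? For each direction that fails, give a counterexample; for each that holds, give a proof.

(⇒) fails; (⇐) holds.

(⇒) This fails. Under t = F, q = F, r = F, u = F, the left side is true but the right side is false.

(⇐) Assume the antecedent. If u is true, (q → t) ∨ u reduces to true regardless of the other variables. If u is false, the antecedent forces (t = T, q = F, r = T, u = F) or (t = T, q = T, r = T, u = F), and (q → t) ∨ u holds there. Either way (q → t) ∨ u holds.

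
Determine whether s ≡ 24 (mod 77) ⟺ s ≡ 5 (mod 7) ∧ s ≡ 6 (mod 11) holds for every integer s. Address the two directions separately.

(⇒) fails and (⇐) fails.

Forward direction. This fails: s = 24 gives 24 ≡ 24 (mod 77) but 24 ≡ 3 (mod 7), so the conjunction on the right does not hold.

Converse. This fails: s = 61 satisfies both congruences on the right (61 ≡ 5 mod 7 and 61 ≡ 6 mod 11) yet 61 ≡ 61 (mod 77), not 24.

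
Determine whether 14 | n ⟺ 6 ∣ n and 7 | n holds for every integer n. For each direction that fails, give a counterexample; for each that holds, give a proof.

Only the converse holds.

[⇐] Suppose 6 ∣ n and 7 ∣ n. Any common multiple of 6 and 7 is a multiple of their lcm; here gcd(6, 7) = 1, so lcm(6, 7) = 6·7 = 42, so 42 ∣ n. Since 14 ∣ 42, it follows that 14 ∣ n.

[⇒] This fails: take n = 14. Certainly 14 ∣ 14, but 6 ∤ 14.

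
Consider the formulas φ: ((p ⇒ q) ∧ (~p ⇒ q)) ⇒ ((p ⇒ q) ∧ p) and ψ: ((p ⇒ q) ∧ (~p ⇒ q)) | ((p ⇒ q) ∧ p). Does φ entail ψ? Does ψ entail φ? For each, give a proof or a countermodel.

Neither implication holds.

(⟹) This fails. Under q = F, p = F, the left side is true but the right side is false.

(⟸) This fails. Under q = T, p = F, the left side is false but the right side is true.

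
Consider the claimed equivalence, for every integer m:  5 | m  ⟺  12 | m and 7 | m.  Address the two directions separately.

(⇒) fails and (⇐) fails.

Forward direction. This fails: take m = 5. Certainly 5 ∣ 5, but 12 ∤ 5.

Converse. This fails: take m = 84. Both 12 ∣ 84 and 7 ∣ 84, yet 84 is not a multiple of 5 (since 84 = 16·5 + 4), so 5 ∤ 84.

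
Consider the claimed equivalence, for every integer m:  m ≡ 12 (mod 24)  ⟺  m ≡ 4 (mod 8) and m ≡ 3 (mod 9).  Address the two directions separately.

Not equivalent: only (⇐) holds.

(→) This fails: m = 36 gives 36 ≡ 12 (mod 24) but 36 ≡ 0 (mod 9), so the conjunction on the right does not hold.

(←) Conversely, if m ≡ 4 (mod 8) and m ≡ 3 (mod 9), then by the Chinese remainder theorem m ≡ 12 (mod 72). Since 12 ≡ 12 (mod 24) and 24 ∣ 72, we get m ≡ 12 (mod 24).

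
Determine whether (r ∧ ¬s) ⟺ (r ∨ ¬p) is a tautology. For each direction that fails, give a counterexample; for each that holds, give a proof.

Only the forward implication holds.

(⟹) Assume the antecedent. If p is true, the antecedent forces (p = T, s = F, r = T), and r ∨ ¬p holds there. If p is false, r ∨ ¬p reduces to true regardless of the other variables. Either way r ∨ ¬p holds.

(⟸) This fails. Under p = F, s = F, r = F, the left side is false but the right side is true.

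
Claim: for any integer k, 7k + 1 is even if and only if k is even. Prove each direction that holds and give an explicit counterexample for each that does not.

(→) This fails: k = 7 gives 7k + 1 = 50, which is even, but 7 is odd, not even.

(←) This also fails: k = 6 is even, but 7k + 1 = 43 is odd, not even.

Neither direction holds.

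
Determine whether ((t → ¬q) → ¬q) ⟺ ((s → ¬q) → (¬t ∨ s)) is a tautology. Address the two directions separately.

(⇒) This fails. Under t = T, s = F, q = F, the left side is true but the right side is false.

(⇐) This fails. Under t = F, s = F, q = T, the left side is false but the right side is true.

(⇒) fails and (⇐) fails.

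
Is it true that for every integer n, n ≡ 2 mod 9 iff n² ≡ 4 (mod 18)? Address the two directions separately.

Both directions fail.

(⟹) This fails: take n = 11. Then 11 ≡ 2 (mod 9), but 11² = 121 ≡ 13 (mod 18), not 4.

(⟸) This fails: take n = 16. Then 16² = 256 ≡ 4 (mod 18), yet 16 ≡ 7 (mod 9), not 2.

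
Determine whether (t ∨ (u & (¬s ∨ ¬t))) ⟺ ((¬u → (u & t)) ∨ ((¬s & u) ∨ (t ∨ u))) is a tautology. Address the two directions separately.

[⇒] Assume the antecedent. If u is true, the consequent reduces to true regardless of the other variables. If u is false, the antecedent forces (u = F, t = T, s = F) or (u = F, t = T, s = T), and the consequent holds there. Either way the consequent holds.

[⇐] Assume the antecedent. If u is true, t ∨ (u & (¬s ∨ ¬t)) reduces to true regardless of the other variables. If u is false, the antecedent forces (u = F, t = T, s = F) or (u = F, t = T, s = T), and t ∨ (u & (¬s ∨ ¬t)) holds there. Either way t ∨ (u & (¬s ∨ ¬t)) holds.

The biconditional holds.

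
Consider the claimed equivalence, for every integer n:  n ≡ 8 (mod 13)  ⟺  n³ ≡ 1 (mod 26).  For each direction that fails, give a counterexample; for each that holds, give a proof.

(⟹) This fails: take n = 8. Then 8 ≡ 8 (mod 13), but 8³ = 512 ≡ 18 (mod 26), not 1.

(⟸) This fails: take n = 1. Then 1³ = 1 ≡ 1 (mod 26), yet 1 ≡ 1 (mod 13), not 8.

(⇒) fails and (⇐) fails.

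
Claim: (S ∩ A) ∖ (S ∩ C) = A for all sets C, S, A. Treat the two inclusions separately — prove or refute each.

(⊆) Let x ∈ (S ∩ A) ∖ (S ∩ C). Then x ∈ S ∩ A and x ∉ C, from which x ∈ A.

(⊇) This inclusion fails. Take C = ∅, S = ∅, A = {1}; then 1 ∈ A but 1 ∉ (S ∩ A) ∖ (S ∩ C).

(⊆) holds; (⊇) fails.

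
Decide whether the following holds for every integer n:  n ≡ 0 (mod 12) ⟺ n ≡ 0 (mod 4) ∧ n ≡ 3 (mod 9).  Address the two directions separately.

(⟸) If n ≡ 0 (mod 4) and n ≡ 3 (mod 9), then by the Chinese remainder theorem n ≡ 12 (mod 36). Since 12 ≡ 0 (mod 12) and 12 ∣ 36, we get n ≡ 0 (mod 12).

(⟹) This fails: n = 0 gives 0 ≡ 0 (mod 12) but 0 ≡ 0 (mod 9), so the conjunction on the right does not hold.

Only the reverse direction holds.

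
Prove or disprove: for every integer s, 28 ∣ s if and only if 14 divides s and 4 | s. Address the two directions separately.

Both directions hold.

(⟹) If 28 ∣ s, write s = 28q. Since 28 = 2·14, s = 14·(2q), so 14 ∣ s; and since 28 = 7·4, s = 4·(7q), so 4 ∣ s.

(⟸) Suppose 14 ∣ s and 4 ∣ s. Any common multiple of 14 and 4 is a multiple of their lcm; here lcm(14, 4) = 14·4/gcd(14, 4) = 56/2 = 28, so 28 ∣ s.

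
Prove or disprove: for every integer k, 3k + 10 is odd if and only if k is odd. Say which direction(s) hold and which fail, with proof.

[⇒] Suppose 3k + 10 is odd. Since 3 is odd, 3k and k have the same parity, so 3k + 10 ≡ k + 10 (mod 2). As 10 is even, 3k + 10 is odd exactly when k is odd. Thus k is odd.

[⇐] Conversely, suppose k is odd; write k = 2j + 1. Then 3k + 10 = 3·(2j + 1) + 10 = 2·3j + 13, which is odd.

The biconditional holds.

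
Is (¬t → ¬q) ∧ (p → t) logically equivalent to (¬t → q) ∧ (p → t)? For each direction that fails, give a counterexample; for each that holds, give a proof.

[⇒] This fails. Under t = F, q = F, p = F, the left side is true but the right side is false.

[⇐] This fails. Under t = F, q = T, p = F, the left side is false but the right side is true.

(⇒) fails and (⇐) fails.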